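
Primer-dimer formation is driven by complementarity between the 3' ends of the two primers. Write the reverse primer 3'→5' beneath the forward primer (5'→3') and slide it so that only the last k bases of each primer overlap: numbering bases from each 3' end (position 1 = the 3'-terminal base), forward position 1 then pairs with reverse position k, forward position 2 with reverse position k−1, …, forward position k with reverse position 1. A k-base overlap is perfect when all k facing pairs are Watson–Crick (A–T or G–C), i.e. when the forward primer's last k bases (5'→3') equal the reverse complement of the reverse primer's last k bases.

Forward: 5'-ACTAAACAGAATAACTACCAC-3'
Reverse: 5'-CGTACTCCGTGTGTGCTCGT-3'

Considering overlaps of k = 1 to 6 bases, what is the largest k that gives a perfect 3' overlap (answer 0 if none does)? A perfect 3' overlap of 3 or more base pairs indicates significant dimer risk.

Longest perfect overlap: 2 complementary base pairs; below the dimer-risk threshold (threshold 3).

Last 6 bases (5'→3') — forward …TACCAC, reverse …GCTCGT.
Reverse complement of the reverse primer's last 6 bases: ACGAGC; its first k bases are the reverse complement of the reverse primer's last k bases, so a perfect k-base overlap needs the forward primer's last k bases to equal them.
Comparing (forward last k vs required): k=1: C vs A ✗; k=2: AC vs AC ✓; k=3: CAC vs ACG ✗; k=4: CCAC vs ACGA ✗; k=5: ACCAC vs ACGAG ✗; k=6: TACCAC vs ACGAGC ✗.
Only k = 2 is perfect, so the longest perfect 3' overlap is 2.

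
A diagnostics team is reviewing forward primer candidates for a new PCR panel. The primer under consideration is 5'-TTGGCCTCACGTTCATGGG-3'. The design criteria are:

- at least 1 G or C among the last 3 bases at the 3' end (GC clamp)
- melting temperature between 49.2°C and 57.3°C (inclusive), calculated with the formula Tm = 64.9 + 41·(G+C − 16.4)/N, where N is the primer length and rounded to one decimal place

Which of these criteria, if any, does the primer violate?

Meets all criteria.

Base counts: A=2, T=6, G=6, C=5 (length 19).
GC clamp: 3' end GGG has 3 G/C ✓
Tm: Tm = 64.9 + 41·(11 − 16.4)/19 = 53.2°C ✓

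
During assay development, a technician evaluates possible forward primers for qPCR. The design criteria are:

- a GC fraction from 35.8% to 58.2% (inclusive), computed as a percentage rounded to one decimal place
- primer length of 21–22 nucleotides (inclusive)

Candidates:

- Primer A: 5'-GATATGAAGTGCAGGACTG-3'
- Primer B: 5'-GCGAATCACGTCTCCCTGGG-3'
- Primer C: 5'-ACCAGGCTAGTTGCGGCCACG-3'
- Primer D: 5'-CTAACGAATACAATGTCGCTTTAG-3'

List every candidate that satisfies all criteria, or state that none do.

Primer A (19 nt, A=6 T=4 G=7 C=2): GC 9/19 = 47.4% ✓; length 19, outside 21–22 ✗ — fails.
Primer B (20 nt, A=3 T=4 G=6 C=7): GC 13/20 = 65.0%, outside 35.8–58.2% ✗; length 20, outside 21–22 ✗ — fails.
Primer C (21 nt, A=4 T=3 G=7 C=7): GC 14/21 = 66.7%, outside 35.8–58.2% ✗; length 21 ✓ — fails.
Primer D (24 nt, A=8 T=7 G=4 C=5): GC 9/24 = 37.5% ✓; length 24, outside 21–22 ✗ — fails.

None of the candidates satisfy all criteria.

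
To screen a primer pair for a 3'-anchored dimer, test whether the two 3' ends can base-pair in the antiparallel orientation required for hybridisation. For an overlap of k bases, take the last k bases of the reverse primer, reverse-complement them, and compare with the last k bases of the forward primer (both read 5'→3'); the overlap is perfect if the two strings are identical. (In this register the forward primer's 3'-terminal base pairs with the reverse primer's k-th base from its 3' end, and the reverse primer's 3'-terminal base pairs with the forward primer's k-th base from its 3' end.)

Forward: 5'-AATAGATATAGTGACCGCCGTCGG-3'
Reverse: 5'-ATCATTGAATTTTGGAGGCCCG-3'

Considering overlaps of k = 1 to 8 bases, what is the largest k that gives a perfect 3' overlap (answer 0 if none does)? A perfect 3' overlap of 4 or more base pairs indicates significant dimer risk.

Longest perfect overlap: 3 complementary base pairs; below the dimer-risk threshold (threshold 4).

Last 8 bases (5'→3') — forward …GCCGTCGG, reverse …GAGGCCCG.
Reverse complement of the reverse primer's last 8 bases: CGGGCCTC; its first k bases are the reverse complement of the reverse primer's last k bases, so a perfect k-base overlap needs the forward primer's last k bases to equal them.
Comparing (forward last k vs required): k=1: G vs C ✗; k=2: GG vs CG ✗; k=3: CGG vs CGG ✓; k=4: TCGG vs CGGG ✗; k=5: GTCGG vs CGGGC ✗; k=6: CGTCGG vs CGGGCC ✗; k=7: CCGTCGG vs CGGGCCT ✗; k=8: GCCGTCGG vs CGGGCCTC ✗.
Only k = 3 is perfect, so the longest perfect 3' overlap is 3.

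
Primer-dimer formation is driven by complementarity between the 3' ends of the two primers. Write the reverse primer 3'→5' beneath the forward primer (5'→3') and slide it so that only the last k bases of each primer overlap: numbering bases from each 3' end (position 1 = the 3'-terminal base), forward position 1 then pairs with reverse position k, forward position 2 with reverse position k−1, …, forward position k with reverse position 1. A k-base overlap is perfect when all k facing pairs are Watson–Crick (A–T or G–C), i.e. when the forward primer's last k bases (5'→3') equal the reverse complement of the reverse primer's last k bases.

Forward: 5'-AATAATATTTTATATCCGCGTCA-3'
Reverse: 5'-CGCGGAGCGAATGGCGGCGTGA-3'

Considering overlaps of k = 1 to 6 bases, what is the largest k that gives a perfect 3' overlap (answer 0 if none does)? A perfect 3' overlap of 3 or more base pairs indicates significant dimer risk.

Longest perfect overlap: 3 complementary base pairs; significant dimer risk (threshold 3).

Last 6 bases (5'→3') — forward …GCGTCA, reverse …GCGTGA.
Reverse complement of the reverse primer's last 6 bases: TCACGC; its first k bases are the reverse complement of the reverse primer's last k bases, so a perfect k-base overlap needs the forward primer's last k bases to equal them.
Comparing (forward last k vs required): k=1: A vs T ✗; k=2: CA vs TC ✗; k=3: TCA vs TCA ✓; k=4: GTCA vs TCAC ✗; k=5: CGTCA vs TCACG ✗; k=6: GCGTCA vs TCACGC ✗.
Only k = 3 is perfect, so the longest perfect 3' overlap is 3.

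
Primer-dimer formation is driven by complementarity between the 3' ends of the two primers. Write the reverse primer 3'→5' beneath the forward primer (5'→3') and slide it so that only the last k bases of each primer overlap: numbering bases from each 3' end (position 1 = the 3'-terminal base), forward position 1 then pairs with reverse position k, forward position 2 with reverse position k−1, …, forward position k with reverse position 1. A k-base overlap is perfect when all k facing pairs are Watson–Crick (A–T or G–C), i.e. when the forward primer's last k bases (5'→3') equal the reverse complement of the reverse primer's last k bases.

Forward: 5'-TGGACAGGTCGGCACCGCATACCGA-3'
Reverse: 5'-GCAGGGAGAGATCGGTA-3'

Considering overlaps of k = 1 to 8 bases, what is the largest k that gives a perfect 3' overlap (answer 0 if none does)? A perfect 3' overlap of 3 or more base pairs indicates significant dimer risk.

Longest perfect overlap: 6 complementary base pairs; significant dimer risk (threshold 3).

Last 8 bases (5'→3') — forward …CATACCGA, reverse …GATCGGTA.
Reverse complement of the reverse primer's last 8 bases: TACCGATC; its first k bases are the reverse complement of the reverse primer's last k bases, so a perfect k-base overlap needs the forward primer's last k bases to equal them.
Comparing (forward last k vs required): k=1: A vs T ✗; k=2: GA vs TA ✗; k=3: CGA vs TAC ✗; k=4: CCGA vs TACC ✗; k=5: ACCGA vs TACCG ✗; k=6: TACCGA vs TACCGA ✓; k=7: ATACCGA vs TACCGAT ✗; k=8: CATACCGA vs TACCGATC ✗.
Only k = 6 is perfect, so the longest perfect 3' overlap is 6.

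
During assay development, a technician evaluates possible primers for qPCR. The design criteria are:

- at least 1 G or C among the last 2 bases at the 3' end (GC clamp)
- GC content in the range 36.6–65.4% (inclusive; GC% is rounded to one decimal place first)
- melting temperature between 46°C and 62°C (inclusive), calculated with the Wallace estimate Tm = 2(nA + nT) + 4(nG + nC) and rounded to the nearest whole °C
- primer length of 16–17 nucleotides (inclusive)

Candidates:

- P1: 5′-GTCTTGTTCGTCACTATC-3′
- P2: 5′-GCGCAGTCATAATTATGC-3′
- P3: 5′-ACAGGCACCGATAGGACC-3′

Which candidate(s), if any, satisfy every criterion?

None of the candidates satisfy all criteria.

P1 (18 nt, A=2 T=8 G=3 C=5): 3' end TC has 1 G/C ✓; GC 8/18 = 44.4% ✓; Tm = 2·10 + 4·8 = 52°C ✓; length 18, outside 16–17 ✗ — fails.
P2 (18 nt, A=5 T=5 G=4 C=4): 3' end GC has 2 G/C ✓; GC 8/18 = 44.4% ✓; Tm = 2·10 + 4·8 = 52°C ✓; length 18, outside 16–17 ✗ — fails.
P3 (18 nt, A=6 T=1 G=5 C=6): 3' end CC has 2 G/C ✓; GC 11/18 = 61.1% ✓; Tm = 2·7 + 4·11 = 58°C ✓; length 18, outside 16–17 ✗ — fails.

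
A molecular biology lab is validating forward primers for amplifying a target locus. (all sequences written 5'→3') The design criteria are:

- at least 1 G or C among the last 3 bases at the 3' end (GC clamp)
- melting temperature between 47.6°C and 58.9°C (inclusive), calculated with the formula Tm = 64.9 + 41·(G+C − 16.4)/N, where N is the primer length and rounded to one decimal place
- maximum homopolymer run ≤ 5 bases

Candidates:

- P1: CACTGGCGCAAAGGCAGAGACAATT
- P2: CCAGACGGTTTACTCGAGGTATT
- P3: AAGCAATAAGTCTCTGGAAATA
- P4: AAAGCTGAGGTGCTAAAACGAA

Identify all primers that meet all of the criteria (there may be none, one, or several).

P1 (25 nt, A=9 T=3 G=7 C=6): 3' end ATT has 0 G/C, need ≥1 ✗; Tm = 64.9 + 41·(13 − 16.4)/25 = 59.3°C, outside 47.6–58.9°C ✗; longest run = 3 ✓ — fails.
P2 (23 nt, A=5 T=7 G=6 C=5): 3' end ATT has 0 G/C, need ≥1 ✗; Tm = 64.9 + 41·(11 − 16.4)/23 = 55.3°C ✓; longest run = 3 ✓ — fails.
P3 (22 nt, A=10 T=5 G=4 C=3): 3' end ATA has 0 G/C, need ≥1 ✗; Tm = 64.9 + 41·(7 − 16.4)/22 = 47.4°C, outside 47.6–58.9°C ✗; longest run = 3 ✓ — fails.
P4 (22 nt, A=10 T=3 G=6 C=3): 3' end GAA has 1 G/C ✓; Tm = 64.9 + 41·(9 − 16.4)/22 = 51.1°C ✓; longest run = 4 ✓ — passes.

P4 only.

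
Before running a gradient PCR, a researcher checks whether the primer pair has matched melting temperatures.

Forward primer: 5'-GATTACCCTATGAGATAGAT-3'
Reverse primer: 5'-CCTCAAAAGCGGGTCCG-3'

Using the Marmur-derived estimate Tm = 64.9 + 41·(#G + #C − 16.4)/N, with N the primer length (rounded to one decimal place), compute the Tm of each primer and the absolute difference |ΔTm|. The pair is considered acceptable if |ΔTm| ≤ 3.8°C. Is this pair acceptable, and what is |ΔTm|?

Forward: G+C = 7, N = 20 → Tm = 64.9 + 41·(7 − 16.4)/20 = 45.6°C.
Reverse: G+C = 11, N = 17 → Tm = 64.9 + 41·(11 − 16.4)/17 = 51.9°C.
|ΔTm| = |45.6 − 51.9| = 6.3°C, > 3.8°C.

|ΔTm| = 6.3°C; the pair is not acceptable.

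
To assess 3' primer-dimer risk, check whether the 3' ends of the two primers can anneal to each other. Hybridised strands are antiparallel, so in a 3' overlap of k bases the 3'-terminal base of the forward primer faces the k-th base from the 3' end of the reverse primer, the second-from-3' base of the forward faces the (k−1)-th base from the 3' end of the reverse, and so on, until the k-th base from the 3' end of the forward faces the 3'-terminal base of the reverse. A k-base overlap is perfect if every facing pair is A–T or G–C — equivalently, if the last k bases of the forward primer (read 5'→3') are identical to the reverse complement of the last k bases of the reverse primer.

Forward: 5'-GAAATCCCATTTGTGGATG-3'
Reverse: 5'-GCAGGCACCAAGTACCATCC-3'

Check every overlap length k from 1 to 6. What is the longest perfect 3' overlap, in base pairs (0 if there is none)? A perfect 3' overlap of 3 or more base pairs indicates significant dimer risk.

Longest perfect overlap: 5 complementary base pairs; significant dimer risk (threshold 3).

Last 6 bases (5'→3') — forward …TGGATG, reverse …CCATCC.
Reverse complement of the reverse primer's last 6 bases: GGATGG; its first k bases are the reverse complement of the reverse primer's last k bases, so a perfect k-base overlap needs the forward primer's last k bases to equal them.
Comparing (forward last k vs required): k=1: G vs G ✓; k=2: TG vs GG ✗; k=3: ATG vs GGA ✗; k=4: GATG vs GGAT ✗; k=5: GGATG vs GGATG ✓; k=6: TGGATG vs GGATGG ✗.
Perfect overlaps at k = 1, 5; the largest is 5.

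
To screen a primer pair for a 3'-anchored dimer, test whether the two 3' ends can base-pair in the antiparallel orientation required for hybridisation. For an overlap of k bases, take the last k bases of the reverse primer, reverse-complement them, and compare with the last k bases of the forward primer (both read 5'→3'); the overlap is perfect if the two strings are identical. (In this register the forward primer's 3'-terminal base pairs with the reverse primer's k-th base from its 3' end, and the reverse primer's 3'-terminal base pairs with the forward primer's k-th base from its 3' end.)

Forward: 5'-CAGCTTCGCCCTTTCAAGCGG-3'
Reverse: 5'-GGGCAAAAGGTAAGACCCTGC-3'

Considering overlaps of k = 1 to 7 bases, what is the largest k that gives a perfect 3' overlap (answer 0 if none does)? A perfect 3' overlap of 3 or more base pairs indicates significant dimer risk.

Longest perfect overlap: 1 complementary base pair; below the dimer-risk threshold (threshold 3).

Last 7 bases (5'→3') — forward …CAAGCGG, reverse …ACCCTGC.
Reverse complement of the reverse primer's last 7 bases: GCAGGGT; its first k bases are the reverse complement of the reverse primer's last k bases, so a perfect k-base overlap needs the forward primer's last k bases to equal them.
Comparing (forward last k vs required): k=1: G vs G ✓; k=2: GG vs GC ✗; k=3: CGG vs GCA ✗; k=4: GCGG vs GCAG ✗; k=5: AGCGG vs GCAGG ✗; k=6: AAGCGG vs GCAGGG ✗; k=7: CAAGCGG vs GCAGGGT ✗.
Only k = 1 is perfect, so the longest perfect 3' overlap is 1.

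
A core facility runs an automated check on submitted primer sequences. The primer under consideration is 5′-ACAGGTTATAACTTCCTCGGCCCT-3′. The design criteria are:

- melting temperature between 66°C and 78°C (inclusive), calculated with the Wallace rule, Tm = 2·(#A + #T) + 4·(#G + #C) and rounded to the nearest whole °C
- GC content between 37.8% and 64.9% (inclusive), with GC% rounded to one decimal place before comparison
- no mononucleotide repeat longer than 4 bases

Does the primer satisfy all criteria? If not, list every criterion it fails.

Meets all criteria.

Base counts: A=5, T=7, G=4, C=8 (length 24).
Tm: Tm = 2·12 + 4·12 = 72°C ✓
GC content: GC 12/24 = 50.0% ✓
homopolymer run: longest run = 3 ✓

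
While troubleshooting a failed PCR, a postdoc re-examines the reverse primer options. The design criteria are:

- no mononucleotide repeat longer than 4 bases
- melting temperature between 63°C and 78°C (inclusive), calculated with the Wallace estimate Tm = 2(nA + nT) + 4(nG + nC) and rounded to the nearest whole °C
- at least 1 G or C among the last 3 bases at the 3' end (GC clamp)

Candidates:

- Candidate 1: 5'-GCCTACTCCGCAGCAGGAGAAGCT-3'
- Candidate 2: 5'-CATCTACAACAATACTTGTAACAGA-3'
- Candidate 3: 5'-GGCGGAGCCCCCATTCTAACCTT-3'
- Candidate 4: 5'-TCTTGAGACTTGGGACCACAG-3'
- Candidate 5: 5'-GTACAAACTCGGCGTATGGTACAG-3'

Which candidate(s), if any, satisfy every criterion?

Candidate 1 (24 nt, A=6 T=3 G=7 C=8): longest run = 2 ✓; Tm = 2·9 + 4·15 = 78°C ✓; 3' end GCT has 2 G/C ✓ — passes.
Candidate 2 (25 nt, A=11 T=6 G=2 C=6): longest run = 2 ✓; Tm = 2·17 + 4·8 = 66°C ✓; 3' end AGA has 1 G/C ✓ — passes.
Candidate 3 (23 nt, A=4 T=5 G=5 C=9): longest run = 5, exceeds 4 ✗; Tm = 2·9 + 4·14 = 74°C ✓; 3' end CTT has 1 G/C ✓ — fails.
Candidate 4 (21 nt, A=5 T=5 G=6 C=5): longest run = 3 ✓; Tm = 2·10 + 4·11 = 64°C ✓; 3' end CAG has 2 G/C ✓ — passes.
Candidate 5 (24 nt, A=7 T=5 G=7 C=5): longest run = 3 ✓; Tm = 2·12 + 4·12 = 72°C ✓; 3' end CAG has 2 G/C ✓ — passes.

Candidate 1, Candidate 2, Candidate 4 and Candidate 5.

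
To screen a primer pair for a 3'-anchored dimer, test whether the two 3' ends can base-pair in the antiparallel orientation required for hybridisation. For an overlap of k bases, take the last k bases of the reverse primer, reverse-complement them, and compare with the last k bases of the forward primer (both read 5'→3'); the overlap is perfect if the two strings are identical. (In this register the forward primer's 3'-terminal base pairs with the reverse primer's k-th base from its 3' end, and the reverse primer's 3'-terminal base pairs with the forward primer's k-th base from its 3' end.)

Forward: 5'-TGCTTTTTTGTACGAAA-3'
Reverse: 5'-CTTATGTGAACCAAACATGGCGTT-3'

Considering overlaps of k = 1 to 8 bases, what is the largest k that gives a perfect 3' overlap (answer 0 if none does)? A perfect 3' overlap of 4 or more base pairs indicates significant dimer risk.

Last 8 bases (5'→3') — forward …GTACGAAA, reverse …ATGGCGTT.
Reverse complement of the reverse primer's last 8 bases: AACGCCAT; its first k bases are the reverse complement of the reverse primer's last k bases, so a perfect k-base overlap needs the forward primer's last k bases to equal them.
Comparing (forward last k vs required): k=1: A vs A ✓; k=2: AA vs AA ✓; k=3: AAA vs AAC ✗; k=4: GAAA vs AACG ✗; k=5: CGAAA vs AACGC ✗; k=6: ACGAAA vs AACGCC ✗; k=7: TACGAAA vs AACGCCA ✗; k=8: GTACGAAA vs AACGCCAT ✗.
Perfect overlaps at k = 1, 2; the largest is 2.

Longest perfect overlap: 2 complementary base pairs; below the dimer-risk threshold (threshold 4).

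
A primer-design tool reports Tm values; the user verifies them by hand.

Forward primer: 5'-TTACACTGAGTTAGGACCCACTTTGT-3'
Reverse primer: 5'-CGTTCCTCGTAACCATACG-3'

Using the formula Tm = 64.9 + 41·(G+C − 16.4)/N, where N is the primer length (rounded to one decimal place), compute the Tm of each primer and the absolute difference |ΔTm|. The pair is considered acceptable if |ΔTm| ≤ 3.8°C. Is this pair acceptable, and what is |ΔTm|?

|ΔTm| = 5.3°C; the pair is not acceptable.

Forward: G+C = 11, N = 26 → Tm = 64.9 + 41·(11 − 16.4)/26 = 56.4°C.
Reverse: G+C = 10, N = 19 → Tm = 64.9 + 41·(10 − 16.4)/19 = 51.1°C.
|ΔTm| = |56.4 − 51.1| = 5.3°C, > 3.8°C.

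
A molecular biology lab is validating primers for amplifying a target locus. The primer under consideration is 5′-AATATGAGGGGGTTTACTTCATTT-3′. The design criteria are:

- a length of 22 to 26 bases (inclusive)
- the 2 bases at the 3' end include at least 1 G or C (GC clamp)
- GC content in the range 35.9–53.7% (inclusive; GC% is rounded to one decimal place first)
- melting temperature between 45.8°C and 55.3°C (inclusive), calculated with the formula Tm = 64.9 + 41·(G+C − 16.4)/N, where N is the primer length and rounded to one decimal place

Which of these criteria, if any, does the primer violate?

Base counts: A=6, T=10, G=6, C=2 (length 24).
length: length 24 ✓
GC clamp: 3' end TT has 0 G/C, need ≥1 ✗
GC content: GC 8/24 = 33.3%, outside 35.9–53.7% ✗
Tm: Tm = 64.9 + 41·(8 − 16.4)/24 = 50.6°C ✓

Fails: GC clamp, GC content.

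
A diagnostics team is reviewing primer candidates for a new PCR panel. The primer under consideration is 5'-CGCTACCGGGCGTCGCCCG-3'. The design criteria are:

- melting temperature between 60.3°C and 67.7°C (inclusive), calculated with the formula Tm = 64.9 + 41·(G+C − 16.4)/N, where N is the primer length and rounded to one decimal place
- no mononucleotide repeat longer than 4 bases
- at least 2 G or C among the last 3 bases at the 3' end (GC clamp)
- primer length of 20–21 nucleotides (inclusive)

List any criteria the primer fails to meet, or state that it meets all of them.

Base counts: A=1, T=2, G=7, C=9 (length 19).
Tm: Tm = 64.9 + 41·(16 − 16.4)/19 = 64.0°C ✓
homopolymer run: longest run = 3 ✓
GC clamp: 3' end CCG has 3 G/C ✓
length: length 19, outside 20–21 ✗

Fails: length.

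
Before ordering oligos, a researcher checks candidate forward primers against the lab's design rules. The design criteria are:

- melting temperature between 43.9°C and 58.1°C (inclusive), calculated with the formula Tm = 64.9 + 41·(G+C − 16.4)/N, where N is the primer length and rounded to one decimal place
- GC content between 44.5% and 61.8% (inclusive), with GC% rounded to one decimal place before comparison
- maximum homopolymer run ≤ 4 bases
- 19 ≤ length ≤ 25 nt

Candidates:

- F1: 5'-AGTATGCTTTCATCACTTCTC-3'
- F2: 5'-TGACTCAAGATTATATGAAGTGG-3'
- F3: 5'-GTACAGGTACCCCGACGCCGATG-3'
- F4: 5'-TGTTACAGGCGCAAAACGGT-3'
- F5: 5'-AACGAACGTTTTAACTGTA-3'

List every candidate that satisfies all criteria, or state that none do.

F4 only.

F1 (21 nt, A=4 T=9 G=2 C=6): Tm = 64.9 + 41·(8 − 16.4)/21 = 48.5°C ✓; GC 8/21 = 38.1%, outside 44.5–61.8% ✗; longest run = 3 ✓; length 21 ✓ — fails.
F2 (23 nt, A=8 T=7 G=6 C=2): Tm = 64.9 + 41·(8 − 16.4)/23 = 49.9°C ✓; GC 8/23 = 34.8%, outside 44.5–61.8% ✗; longest run = 2 ✓; length 23 ✓ — fails.
F3 (23 nt, A=5 T=3 G=7 C=8): Tm = 64.9 + 41·(15 − 16.4)/23 = 62.4°C, outside 43.9–58.1°C ✗; GC 15/23 = 65.2%, outside 44.5–61.8% ✗; longest run = 4 ✓; length 23 ✓ — fails.
F4 (20 nt, A=6 T=4 G=6 C=4): Tm = 64.9 + 41·(10 − 16.4)/20 = 51.8°C ✓; GC 10/20 = 50.0% ✓; longest run = 4 ✓; length 20 ✓ — passes.
F5 (19 nt, A=7 T=6 G=3 C=3): Tm = 64.9 + 41·(6 − 16.4)/19 = 42.5°C, outside 43.9–58.1°C ✗; GC 6/19 = 31.6%, outside 44.5–61.8% ✗; longest run = 4 ✓; length 19 ✓ — fails.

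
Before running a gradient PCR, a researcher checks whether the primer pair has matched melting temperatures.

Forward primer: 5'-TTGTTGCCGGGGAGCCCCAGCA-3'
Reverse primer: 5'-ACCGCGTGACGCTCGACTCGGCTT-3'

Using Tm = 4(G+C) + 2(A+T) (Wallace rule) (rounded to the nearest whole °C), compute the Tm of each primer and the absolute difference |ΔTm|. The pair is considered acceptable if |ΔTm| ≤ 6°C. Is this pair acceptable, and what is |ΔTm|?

|ΔTm| = 6°C; the pair is acceptable.

Forward: A=3 T=4 G=8 C=7 → Tm = 2·7 + 4·15 = 74°C.
Reverse: A=3 T=5 G=7 C=9 → Tm = 2·8 + 4·16 = 80°C.
|ΔTm| = |74 − 80| = 6°C, ≤ 6°C.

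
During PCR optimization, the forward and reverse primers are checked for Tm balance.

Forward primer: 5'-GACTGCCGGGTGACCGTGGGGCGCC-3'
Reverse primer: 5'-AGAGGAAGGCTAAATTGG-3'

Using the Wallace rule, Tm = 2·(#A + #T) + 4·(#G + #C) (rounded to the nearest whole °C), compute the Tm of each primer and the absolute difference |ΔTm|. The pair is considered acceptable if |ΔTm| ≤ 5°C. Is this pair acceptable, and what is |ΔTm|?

Forward: A=2 T=3 G=12 C=8 → Tm = 2·5 + 4·20 = 90°C.
Reverse: A=7 T=3 G=7 C=1 → Tm = 2·10 + 4·8 = 52°C.
|ΔTm| = |90 − 52| = 38°C, > 5°C.

|ΔTm| = 38°C; the pair is not acceptable.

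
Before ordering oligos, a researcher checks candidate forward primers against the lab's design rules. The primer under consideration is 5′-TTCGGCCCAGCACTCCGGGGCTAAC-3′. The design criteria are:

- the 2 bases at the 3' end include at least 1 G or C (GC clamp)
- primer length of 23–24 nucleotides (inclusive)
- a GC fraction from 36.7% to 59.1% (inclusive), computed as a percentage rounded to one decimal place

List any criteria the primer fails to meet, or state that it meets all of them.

Base counts: A=4, T=4, G=7, C=10 (length 25).
GC clamp: 3' end AC has 1 G/C ✓
length: length 25, outside 23–24 ✗
GC content: GC 17/25 = 68.0%, outside 36.7–59.1% ✗

Fails: length, GC content.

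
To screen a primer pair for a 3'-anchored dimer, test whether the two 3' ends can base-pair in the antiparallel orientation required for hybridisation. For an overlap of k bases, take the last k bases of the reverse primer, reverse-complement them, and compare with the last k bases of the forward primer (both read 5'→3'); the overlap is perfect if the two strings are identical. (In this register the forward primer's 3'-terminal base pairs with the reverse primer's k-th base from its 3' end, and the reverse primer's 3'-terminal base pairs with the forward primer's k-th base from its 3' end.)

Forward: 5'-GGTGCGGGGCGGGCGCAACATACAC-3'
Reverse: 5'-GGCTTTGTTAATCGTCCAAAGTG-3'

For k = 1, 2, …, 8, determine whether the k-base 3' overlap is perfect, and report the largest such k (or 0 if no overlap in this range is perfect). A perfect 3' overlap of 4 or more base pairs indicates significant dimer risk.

Longest perfect overlap: 3 complementary base pairs; below the dimer-risk threshold (threshold 4).

Last 8 bases (5'→3') — forward …ACATACAC, reverse …CCAAAGTG.
Reverse complement of the reverse primer's last 8 bases: CACTTTGG; its first k bases are the reverse complement of the reverse primer's last k bases, so a perfect k-base overlap needs the forward primer's last k bases to equal them.
Comparing (forward last k vs required): k=1: C vs C ✓; k=2: AC vs CA ✗; k=3: CAC vs CAC ✓; k=4: ACAC vs CACT ✗; k=5: TACAC vs CACTT ✗; k=6: ATACAC vs CACTTT ✗; k=7: CATACAC vs CACTTTG ✗; k=8: ACATACAC vs CACTTTGG ✗.
Perfect overlaps at k = 1, 3; the largest is 3.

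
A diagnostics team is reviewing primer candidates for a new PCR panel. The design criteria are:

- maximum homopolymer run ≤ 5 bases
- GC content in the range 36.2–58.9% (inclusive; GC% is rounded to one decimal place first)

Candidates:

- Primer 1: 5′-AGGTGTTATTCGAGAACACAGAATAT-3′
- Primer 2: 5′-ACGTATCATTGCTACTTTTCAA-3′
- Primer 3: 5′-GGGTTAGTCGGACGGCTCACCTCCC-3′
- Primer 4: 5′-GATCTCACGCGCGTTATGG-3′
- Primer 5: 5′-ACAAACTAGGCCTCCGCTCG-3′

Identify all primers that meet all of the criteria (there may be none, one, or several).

Primer 4 only.

Primer 1 (26 nt, A=10 T=7 G=6 C=3): longest run = 2 ✓; GC 9/26 = 34.6%, outside 36.2–58.9% ✗ — fails.
Primer 2 (22 nt, A=6 T=9 G=2 C=5): longest run = 4 ✓; GC 7/22 = 31.8%, outside 36.2–58.9% ✗ — fails.
Primer 3 (25 nt, A=3 T=5 G=8 C=9): longest run = 3 ✓; GC 17/25 = 68.0%, outside 36.2–58.9% ✗ — fails.
Primer 4 (19 nt, A=3 T=5 G=6 C=5): longest run = 2 ✓; GC 11/19 = 57.9% ✓ — passes.
Primer 5 (20 nt, A=5 T=3 G=4 C=8): longest run = 3 ✓; GC 12/20 = 60.0%, outside 36.2–58.9% ✗ — fails.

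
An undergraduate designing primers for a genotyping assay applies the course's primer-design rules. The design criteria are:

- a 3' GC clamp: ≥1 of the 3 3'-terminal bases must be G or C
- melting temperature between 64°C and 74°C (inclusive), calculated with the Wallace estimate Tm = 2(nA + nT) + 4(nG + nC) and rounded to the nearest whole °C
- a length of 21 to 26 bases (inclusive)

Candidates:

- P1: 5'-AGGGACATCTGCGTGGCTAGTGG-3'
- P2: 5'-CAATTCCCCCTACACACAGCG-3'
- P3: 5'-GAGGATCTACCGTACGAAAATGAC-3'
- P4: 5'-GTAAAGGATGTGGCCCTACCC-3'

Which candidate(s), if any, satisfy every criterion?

P1, P2, P3 and P4.

P1 (23 nt, A=4 T=5 G=10 C=4): 3' end TGG has 2 G/C ✓; Tm = 2·9 + 4·14 = 74°C ✓; length 23 ✓ — passes.
P2 (21 nt, A=6 T=3 G=2 C=10): 3' end GCG has 3 G/C ✓; Tm = 2·9 + 4·12 = 66°C ✓; length 21 ✓ — passes.
P3 (24 nt, A=9 T=4 G=6 C=5): 3' end GAC has 2 G/C ✓; Tm = 2·13 + 4·11 = 70°C ✓; length 24 ✓ — passes.
P4 (21 nt, A=5 T=4 G=6 C=6): 3' end CCC has 3 G/C ✓; Tm = 2·9 + 4·12 = 66°C ✓; length 21 ✓ — passes.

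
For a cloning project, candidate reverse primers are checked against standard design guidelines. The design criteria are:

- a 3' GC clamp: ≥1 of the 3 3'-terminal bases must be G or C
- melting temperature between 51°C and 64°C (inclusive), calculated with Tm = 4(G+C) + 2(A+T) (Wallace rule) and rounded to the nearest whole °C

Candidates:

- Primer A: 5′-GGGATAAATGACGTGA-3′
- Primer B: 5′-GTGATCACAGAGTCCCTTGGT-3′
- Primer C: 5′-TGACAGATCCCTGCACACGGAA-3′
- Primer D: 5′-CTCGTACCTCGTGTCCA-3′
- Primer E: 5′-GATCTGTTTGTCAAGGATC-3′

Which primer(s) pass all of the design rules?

Primer A (16 nt, A=6 T=3 G=6 C=1): 3' end TGA has 1 G/C ✓; Tm = 2·9 + 4·7 = 46°C, outside 51–64°C ✗ — fails.
Primer B (21 nt, A=4 T=6 G=6 C=5): 3' end GGT has 2 G/C ✓; Tm = 2·10 + 4·11 = 64°C ✓ — passes.
Primer C (22 nt, A=7 T=3 G=5 C=7): 3' end GAA has 1 G/C ✓; Tm = 2·10 + 4·12 = 68°C, outside 51–64°C ✗ — fails.
Primer D (17 nt, A=2 T=5 G=3 C=7): 3' end CCA has 2 G/C ✓; Tm = 2·7 + 4·10 = 54°C ✓ — passes.
Primer E (19 nt, A=4 T=7 G=5 C=3): 3' end ATC has 1 G/C ✓; Tm = 2·11 + 4·8 = 54°C ✓ — passes.

Primer B, Primer D and Primer E.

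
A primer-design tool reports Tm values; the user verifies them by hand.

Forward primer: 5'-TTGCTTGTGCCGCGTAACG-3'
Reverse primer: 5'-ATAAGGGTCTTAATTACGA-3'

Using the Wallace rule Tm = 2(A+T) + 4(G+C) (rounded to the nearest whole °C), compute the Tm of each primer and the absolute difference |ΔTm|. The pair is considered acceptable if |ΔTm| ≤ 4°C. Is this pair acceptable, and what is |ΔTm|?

|ΔTm| = 10°C; the pair is not acceptable.

Forward: A=2 T=6 G=6 C=5 → Tm = 2·8 + 4·11 = 60°C.
Reverse: A=7 T=6 G=4 C=2 → Tm = 2·13 + 4·6 = 50°C.
|ΔTm| = |60 − 50| = 10°C, > 4°C.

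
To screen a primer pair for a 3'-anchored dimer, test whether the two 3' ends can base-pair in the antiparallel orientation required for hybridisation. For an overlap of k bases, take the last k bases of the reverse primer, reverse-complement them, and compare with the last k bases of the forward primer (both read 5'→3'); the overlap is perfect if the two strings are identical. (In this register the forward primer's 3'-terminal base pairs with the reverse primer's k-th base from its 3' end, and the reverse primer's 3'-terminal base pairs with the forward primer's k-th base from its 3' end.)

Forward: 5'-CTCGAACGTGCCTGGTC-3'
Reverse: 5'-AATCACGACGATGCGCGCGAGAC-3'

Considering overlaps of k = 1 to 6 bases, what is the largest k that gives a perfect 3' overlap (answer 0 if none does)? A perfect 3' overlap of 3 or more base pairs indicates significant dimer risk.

Last 6 bases (5'→3') — forward …CTGGTC, reverse …CGAGAC.
Reverse complement of the reverse primer's last 6 bases: GTCTCG; its first k bases are the reverse complement of the reverse primer's last k bases, so a perfect k-base overlap needs the forward primer's last k bases to equal them.
Comparing (forward last k vs required): k=1: C vs G ✗; k=2: TC vs GT ✗; k=3: GTC vs GTC ✓; k=4: GGTC vs GTCT ✗; k=5: TGGTC vs GTCTC ✗; k=6: CTGGTC vs GTCTCG ✗.
Only k = 3 is perfect, so the longest perfect 3' overlap is 3.

Longest perfect overlap: 3 complementary base pairs; significant dimer risk (threshold 3).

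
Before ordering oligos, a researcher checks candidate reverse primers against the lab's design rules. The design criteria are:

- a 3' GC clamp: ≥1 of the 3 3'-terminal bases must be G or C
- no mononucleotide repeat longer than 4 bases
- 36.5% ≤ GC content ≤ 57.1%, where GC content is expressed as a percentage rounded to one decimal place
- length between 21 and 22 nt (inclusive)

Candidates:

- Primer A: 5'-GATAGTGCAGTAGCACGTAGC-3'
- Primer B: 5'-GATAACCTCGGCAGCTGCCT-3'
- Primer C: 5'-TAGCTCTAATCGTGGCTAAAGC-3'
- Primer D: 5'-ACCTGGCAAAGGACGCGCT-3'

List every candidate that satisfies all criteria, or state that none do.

Primer A (21 nt, A=6 T=4 G=7 C=4): 3' end AGC has 2 G/C ✓; longest run = 1 ✓; GC 11/21 = 52.4% ✓; length 21 ✓ — passes.
Primer B (20 nt, A=4 T=4 G=5 C=7): 3' end CCT has 2 G/C ✓; longest run = 2 ✓; GC 12/20 = 60.0%, outside 36.5–57.1% ✗; length 20, outside 21–22 ✗ — fails.
Primer C (22 nt, A=6 T=6 G=5 C=5): 3' end AGC has 2 G/C ✓; longest run = 3 ✓; GC 10/22 = 45.5% ✓; length 22 ✓ — passes.
Primer D (19 nt, A=5 T=2 G=6 C=6): 3' end GCT has 2 G/C ✓; longest run = 3 ✓; GC 12/19 = 63.2%, outside 36.5–57.1% ✗; length 19, outside 21–22 ✗ — fails.

Primer A and Primer C.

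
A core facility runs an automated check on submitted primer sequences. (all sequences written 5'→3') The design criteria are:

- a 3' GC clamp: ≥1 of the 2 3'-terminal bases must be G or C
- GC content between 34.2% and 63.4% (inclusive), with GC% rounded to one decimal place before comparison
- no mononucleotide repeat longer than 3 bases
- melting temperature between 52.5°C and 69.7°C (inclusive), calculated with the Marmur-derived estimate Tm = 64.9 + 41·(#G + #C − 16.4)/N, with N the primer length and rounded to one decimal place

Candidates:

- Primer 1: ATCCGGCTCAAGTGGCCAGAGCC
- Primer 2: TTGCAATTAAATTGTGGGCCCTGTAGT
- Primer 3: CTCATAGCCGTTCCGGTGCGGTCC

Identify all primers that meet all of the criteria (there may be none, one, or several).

Primer 1 (23 nt, A=5 T=3 G=7 C=8): 3' end CC has 2 G/C ✓; GC 15/23 = 65.2%, outside 34.2–63.4% ✗; longest run = 2 ✓; Tm = 64.9 + 41·(15 − 16.4)/23 = 62.4°C ✓ — fails.
Primer 2 (27 nt, A=6 T=10 G=7 C=4): 3' end GT has 1 G/C ✓; GC 11/27 = 40.7% ✓; longest run = 3 ✓; Tm = 64.9 + 41·(11 − 16.4)/27 = 56.7°C ✓ — passes.
Primer 3 (24 nt, A=2 T=6 G=7 C=9): 3' end CC has 2 G/C ✓; GC 16/24 = 66.7%, outside 34.2–63.4% ✗; longest run = 2 ✓; Tm = 64.9 + 41·(16 − 16.4)/24 = 64.2°C ✓ — fails.

Primer 2 only.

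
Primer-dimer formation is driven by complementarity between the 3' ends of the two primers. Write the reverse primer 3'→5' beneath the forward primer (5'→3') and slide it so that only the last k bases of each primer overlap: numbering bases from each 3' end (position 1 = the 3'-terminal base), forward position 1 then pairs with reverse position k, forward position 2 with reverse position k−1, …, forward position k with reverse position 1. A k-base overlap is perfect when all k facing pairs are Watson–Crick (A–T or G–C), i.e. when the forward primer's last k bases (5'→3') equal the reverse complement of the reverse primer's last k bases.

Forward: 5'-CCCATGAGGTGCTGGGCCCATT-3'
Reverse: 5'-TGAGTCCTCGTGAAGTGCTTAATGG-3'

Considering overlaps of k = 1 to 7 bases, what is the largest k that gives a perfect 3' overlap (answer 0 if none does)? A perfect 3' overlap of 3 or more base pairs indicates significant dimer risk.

Last 7 bases (5'→3') — forward …GCCCATT, reverse …TTAATGG.
Reverse complement of the reverse primer's last 7 bases: CCATTAA; its first k bases are the reverse complement of the reverse primer's last k bases, so a perfect k-base overlap needs the forward primer's last k bases to equal them.
Comparing (forward last k vs required): k=1: T vs C ✗; k=2: TT vs CC ✗; k=3: ATT vs CCA ✗; k=4: CATT vs CCAT ✗; k=5: CCATT vs CCATT ✓; k=6: CCCATT vs CCATTA ✗; k=7: GCCCATT vs CCATTAA ✗.
Only k = 5 is perfect, so the longest perfect 3' overlap is 5.

Longest perfect overlap: 5 complementary base pairs; significant dimer risk (threshold 3).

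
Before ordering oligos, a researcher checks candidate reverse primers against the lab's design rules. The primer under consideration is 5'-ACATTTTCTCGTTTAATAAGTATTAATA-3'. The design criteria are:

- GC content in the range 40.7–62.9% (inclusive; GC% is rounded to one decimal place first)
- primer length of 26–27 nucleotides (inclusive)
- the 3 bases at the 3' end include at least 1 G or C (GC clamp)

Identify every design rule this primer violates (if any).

Fails: GC content, length, GC clamp.

Base counts: A=10, T=13, G=2, C=3 (length 28).
GC content: GC 5/28 = 17.9%, outside 40.7–62.9% ✗
length: length 28, outside 26–27 ✗
GC clamp: 3' end ATA has 0 G/C, need ≥1 ✗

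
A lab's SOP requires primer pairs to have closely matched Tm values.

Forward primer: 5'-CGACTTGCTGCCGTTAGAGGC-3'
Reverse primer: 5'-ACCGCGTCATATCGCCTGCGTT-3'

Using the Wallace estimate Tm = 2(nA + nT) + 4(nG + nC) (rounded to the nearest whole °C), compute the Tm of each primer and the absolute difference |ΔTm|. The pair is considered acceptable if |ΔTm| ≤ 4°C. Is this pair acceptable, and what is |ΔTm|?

|ΔTm| = 2°C; the pair is acceptable.

Forward: A=3 T=5 G=7 C=6 → Tm = 2·8 + 4·13 = 68°C.
Reverse: A=3 T=6 G=5 C=8 → Tm = 2·9 + 4·13 = 70°C.
|ΔTm| = |68 − 70| = 2°C, ≤ 4°C.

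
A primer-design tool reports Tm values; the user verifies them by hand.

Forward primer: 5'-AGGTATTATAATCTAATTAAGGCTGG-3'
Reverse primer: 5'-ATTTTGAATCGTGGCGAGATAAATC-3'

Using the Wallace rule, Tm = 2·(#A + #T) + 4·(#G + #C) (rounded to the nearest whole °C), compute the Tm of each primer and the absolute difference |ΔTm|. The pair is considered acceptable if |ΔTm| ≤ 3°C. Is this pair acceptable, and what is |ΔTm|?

Forward: A=9 T=9 G=6 C=2 → Tm = 2·18 + 4·8 = 68°C.
Reverse: A=8 T=8 G=6 C=3 → Tm = 2·16 + 4·9 = 68°C.
|ΔTm| = |68 − 68| = 0°C, ≤ 3°C.

|ΔTm| = 0°C; the pair is acceptable.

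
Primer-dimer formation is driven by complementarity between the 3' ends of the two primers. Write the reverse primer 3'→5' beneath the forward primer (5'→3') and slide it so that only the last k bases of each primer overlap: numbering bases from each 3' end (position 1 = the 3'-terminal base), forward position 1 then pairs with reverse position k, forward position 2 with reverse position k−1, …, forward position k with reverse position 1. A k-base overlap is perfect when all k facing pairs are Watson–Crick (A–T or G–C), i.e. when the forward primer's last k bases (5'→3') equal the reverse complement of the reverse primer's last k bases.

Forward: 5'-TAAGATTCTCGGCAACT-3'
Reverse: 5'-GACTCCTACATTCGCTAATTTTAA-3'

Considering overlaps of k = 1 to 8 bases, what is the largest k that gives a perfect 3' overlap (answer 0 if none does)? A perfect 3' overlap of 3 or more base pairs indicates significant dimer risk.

Last 8 bases (5'→3') — forward …CGGCAACT, reverse …AATTTTAA.
Reverse complement of the reverse primer's last 8 bases: TTAAAATT; its first k bases are the reverse complement of the reverse primer's last k bases, so a perfect k-base overlap needs the forward primer's last k bases to equal them.
Comparing (forward last k vs required): k=1: T vs T ✓; k=2: CT vs TT ✗; k=3: ACT vs TTA ✗; k=4: AACT vs TTAA ✗; k=5: CAACT vs TTAAA ✗; k=6: GCAACT vs TTAAAA ✗; k=7: GGCAACT vs TTAAAAT ✗; k=8: CGGCAACT vs TTAAAATT ✗.
Only k = 1 is perfect, so the longest perfect 3' overlap is 1.

Longest perfect overlap: 1 complementary base pair; below the dimer-risk threshold (threshold 3).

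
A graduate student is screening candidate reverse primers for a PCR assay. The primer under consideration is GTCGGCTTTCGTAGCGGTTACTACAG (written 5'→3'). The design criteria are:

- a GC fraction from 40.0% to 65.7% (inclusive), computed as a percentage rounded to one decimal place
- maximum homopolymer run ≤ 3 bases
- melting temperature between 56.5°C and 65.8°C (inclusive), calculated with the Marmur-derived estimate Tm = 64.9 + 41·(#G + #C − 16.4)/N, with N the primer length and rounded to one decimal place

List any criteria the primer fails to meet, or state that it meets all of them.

Base counts: A=4, T=8, G=8, C=6 (length 26).
GC content: GC 14/26 = 53.8% ✓
homopolymer run: longest run = 3 ✓
Tm: Tm = 64.9 + 41·(14 − 16.4)/26 = 61.1°C ✓

Meets all criteria.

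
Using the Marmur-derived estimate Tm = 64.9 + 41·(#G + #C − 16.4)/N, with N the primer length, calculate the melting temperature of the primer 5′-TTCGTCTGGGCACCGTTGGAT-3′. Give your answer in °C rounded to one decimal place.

56.3°C

Base counts: A=2, T=7, G=7, C=5; G+C = 12, N = 21.
Tm = 64.9 + 41·(12 − 16.4)/21 = 64.9 + -180.40/21 = 56.3°C.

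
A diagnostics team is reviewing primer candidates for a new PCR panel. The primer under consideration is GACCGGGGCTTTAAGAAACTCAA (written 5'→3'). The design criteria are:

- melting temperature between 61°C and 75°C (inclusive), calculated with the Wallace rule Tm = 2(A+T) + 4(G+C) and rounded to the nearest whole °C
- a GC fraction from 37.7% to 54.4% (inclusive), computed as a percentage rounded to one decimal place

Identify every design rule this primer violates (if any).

Base counts: A=8, T=4, G=6, C=5 (length 23).
Tm: Tm = 2·12 + 4·11 = 68°C ✓
GC content: GC 11/23 = 47.8% ✓

Meets all criteria.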